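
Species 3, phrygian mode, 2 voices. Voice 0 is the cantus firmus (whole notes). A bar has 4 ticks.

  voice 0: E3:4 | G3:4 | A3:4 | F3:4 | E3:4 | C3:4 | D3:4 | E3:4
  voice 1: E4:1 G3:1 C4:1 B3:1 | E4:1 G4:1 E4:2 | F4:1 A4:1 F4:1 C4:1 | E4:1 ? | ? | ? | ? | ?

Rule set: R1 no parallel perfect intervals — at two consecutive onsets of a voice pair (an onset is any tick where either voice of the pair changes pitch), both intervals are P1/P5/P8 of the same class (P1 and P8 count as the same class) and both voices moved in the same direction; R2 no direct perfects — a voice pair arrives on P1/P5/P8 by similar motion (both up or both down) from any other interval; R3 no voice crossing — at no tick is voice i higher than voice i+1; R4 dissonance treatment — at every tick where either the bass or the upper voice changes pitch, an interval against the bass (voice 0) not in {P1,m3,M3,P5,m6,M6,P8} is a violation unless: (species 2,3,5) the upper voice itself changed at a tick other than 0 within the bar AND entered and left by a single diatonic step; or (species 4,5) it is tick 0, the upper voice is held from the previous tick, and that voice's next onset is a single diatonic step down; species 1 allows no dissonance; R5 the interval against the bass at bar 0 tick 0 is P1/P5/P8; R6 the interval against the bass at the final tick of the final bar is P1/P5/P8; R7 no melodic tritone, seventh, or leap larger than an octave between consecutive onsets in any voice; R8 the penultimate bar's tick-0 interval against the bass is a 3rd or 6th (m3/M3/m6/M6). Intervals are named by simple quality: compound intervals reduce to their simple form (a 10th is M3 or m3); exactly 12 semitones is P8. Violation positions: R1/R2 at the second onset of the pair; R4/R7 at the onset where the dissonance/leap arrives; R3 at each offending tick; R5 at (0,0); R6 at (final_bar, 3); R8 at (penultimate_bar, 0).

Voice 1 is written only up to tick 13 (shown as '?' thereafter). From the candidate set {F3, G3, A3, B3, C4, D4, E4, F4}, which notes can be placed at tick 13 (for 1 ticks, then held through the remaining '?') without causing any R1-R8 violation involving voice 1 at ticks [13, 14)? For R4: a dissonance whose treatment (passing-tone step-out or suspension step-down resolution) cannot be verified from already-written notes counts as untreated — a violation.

F3: violates R7
G3: violates R4
A3: legal
B3: violates R4
C4: legal
D4: legal
E4: legal
F4: legal

{A3, C4, D4, E4, F4}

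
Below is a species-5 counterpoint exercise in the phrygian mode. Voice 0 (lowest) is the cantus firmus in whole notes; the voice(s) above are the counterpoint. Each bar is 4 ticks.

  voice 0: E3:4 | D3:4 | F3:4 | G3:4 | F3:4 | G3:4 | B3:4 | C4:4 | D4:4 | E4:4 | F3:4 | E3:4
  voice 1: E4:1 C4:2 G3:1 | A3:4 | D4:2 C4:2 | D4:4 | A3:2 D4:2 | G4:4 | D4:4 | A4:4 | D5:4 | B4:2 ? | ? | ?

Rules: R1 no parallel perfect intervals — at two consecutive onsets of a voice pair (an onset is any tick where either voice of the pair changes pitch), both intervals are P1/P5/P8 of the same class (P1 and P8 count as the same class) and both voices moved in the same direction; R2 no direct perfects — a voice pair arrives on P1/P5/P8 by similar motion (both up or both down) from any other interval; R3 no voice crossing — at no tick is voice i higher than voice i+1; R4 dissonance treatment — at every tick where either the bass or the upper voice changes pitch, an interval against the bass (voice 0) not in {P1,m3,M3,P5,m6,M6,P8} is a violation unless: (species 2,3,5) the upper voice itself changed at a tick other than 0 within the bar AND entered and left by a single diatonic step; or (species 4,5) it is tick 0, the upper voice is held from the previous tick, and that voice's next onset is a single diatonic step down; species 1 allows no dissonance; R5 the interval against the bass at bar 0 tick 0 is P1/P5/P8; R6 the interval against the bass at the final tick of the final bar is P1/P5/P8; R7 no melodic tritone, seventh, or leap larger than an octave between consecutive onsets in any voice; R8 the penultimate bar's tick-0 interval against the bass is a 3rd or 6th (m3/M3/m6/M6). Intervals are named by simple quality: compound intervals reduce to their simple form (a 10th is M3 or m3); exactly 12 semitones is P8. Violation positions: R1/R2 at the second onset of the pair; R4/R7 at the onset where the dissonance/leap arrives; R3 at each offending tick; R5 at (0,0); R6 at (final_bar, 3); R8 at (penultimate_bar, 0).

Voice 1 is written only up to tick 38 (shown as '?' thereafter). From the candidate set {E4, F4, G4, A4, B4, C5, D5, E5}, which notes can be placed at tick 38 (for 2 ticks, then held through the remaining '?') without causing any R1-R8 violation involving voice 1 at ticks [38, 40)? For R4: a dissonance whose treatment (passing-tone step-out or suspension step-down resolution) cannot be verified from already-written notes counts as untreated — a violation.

{B4, C5, E4, E5, G4}

E4: legal
F4: violates R4,R7
G4: legal
A4: violates R4
B4: legal
C5: legal
D5: violates R4
E5: legal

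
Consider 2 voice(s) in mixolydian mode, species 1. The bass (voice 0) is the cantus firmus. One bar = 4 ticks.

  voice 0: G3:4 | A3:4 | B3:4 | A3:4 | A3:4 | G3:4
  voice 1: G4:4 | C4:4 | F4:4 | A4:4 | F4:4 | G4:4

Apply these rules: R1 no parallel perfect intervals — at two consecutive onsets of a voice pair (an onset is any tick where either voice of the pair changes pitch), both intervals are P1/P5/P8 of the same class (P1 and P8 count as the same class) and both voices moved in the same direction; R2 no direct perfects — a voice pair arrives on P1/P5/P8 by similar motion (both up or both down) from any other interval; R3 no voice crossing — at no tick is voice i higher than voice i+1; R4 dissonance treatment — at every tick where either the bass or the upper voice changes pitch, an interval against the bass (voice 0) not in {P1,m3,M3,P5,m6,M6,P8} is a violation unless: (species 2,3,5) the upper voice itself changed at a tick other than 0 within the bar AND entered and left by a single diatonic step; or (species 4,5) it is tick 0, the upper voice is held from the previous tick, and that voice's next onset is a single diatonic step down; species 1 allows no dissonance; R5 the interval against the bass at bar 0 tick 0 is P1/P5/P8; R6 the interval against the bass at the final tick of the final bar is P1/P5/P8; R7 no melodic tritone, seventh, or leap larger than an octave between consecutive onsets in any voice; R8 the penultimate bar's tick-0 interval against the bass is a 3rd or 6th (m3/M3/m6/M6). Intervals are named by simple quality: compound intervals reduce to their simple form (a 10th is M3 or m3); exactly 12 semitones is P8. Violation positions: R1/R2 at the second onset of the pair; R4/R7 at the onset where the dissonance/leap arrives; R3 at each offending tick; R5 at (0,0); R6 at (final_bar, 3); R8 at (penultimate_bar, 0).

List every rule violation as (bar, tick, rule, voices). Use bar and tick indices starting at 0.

(2, 0, R4, (0, 1))

bar 0: v0=G3 v1=G4 downbeat P8
bar 1: v0=A3 v1=C4 downbeat m3
bar 2: v0=B3 v1=F4 downbeat TT
bar 3: v0=A3 v1=A4 downbeat P8
bar 4: v0=A3 v1=F4 downbeat m6
bar 5: v0=G3 v1=G4 downbeat P8
  -> R4 @ bar 2 tick 0 v(0, 1): B3/F4 TT untreated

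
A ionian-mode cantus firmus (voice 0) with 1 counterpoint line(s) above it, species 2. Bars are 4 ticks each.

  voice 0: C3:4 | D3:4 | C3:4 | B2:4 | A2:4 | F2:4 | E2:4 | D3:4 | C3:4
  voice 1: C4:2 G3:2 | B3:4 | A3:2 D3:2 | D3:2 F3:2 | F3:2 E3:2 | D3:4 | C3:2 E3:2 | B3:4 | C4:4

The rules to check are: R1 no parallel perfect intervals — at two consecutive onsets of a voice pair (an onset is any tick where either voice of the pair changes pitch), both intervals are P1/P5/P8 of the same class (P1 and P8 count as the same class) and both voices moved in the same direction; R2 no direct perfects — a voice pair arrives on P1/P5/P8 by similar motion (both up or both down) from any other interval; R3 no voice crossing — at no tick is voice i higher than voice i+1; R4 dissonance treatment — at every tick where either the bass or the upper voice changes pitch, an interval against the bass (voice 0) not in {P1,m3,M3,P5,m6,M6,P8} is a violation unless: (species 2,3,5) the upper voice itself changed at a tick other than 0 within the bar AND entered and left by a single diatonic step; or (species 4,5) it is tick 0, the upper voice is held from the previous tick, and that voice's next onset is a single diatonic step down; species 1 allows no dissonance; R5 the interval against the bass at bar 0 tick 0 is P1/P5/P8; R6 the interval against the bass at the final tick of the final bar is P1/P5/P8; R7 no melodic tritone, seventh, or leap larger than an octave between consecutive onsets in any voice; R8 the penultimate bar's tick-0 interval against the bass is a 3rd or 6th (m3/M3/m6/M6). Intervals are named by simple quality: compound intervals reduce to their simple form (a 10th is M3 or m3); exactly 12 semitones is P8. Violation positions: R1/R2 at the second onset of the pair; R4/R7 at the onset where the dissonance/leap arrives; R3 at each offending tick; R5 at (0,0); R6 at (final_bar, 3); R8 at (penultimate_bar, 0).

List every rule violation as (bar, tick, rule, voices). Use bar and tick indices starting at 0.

bar 0: v0=C3 v1=C4 downbeat P8
bar 1: v0=D3 v1=B3 downbeat M6
bar 2: v0=C3 v1=A3 downbeat M6
bar 3: v0=B2 v1=D3 downbeat m3
bar 4: v0=A2 v1=F3 downbeat m6
bar 5: v0=F2 v1=D3 downbeat M6
bar 6: v0=E2 v1=C3 downbeat m6
bar 7: v0=D3 v1=B3 downbeat M6
bar 8: v0=C3 v1=C4 downbeat P8
  -> R4 @ bar 2 tick 2 v(0, 1): C3/D3 M2 untreated
  -> R4 @ bar 3 tick 2 v(0, 1): B2/F3 TT untreated
  -> R7 @ bar 7 tick 0 v(0,): E2->D3 leap 10st

(2, 2, R4, (0, 1))
(3, 2, R4, (0, 1))
(7, 0, R7, (0,))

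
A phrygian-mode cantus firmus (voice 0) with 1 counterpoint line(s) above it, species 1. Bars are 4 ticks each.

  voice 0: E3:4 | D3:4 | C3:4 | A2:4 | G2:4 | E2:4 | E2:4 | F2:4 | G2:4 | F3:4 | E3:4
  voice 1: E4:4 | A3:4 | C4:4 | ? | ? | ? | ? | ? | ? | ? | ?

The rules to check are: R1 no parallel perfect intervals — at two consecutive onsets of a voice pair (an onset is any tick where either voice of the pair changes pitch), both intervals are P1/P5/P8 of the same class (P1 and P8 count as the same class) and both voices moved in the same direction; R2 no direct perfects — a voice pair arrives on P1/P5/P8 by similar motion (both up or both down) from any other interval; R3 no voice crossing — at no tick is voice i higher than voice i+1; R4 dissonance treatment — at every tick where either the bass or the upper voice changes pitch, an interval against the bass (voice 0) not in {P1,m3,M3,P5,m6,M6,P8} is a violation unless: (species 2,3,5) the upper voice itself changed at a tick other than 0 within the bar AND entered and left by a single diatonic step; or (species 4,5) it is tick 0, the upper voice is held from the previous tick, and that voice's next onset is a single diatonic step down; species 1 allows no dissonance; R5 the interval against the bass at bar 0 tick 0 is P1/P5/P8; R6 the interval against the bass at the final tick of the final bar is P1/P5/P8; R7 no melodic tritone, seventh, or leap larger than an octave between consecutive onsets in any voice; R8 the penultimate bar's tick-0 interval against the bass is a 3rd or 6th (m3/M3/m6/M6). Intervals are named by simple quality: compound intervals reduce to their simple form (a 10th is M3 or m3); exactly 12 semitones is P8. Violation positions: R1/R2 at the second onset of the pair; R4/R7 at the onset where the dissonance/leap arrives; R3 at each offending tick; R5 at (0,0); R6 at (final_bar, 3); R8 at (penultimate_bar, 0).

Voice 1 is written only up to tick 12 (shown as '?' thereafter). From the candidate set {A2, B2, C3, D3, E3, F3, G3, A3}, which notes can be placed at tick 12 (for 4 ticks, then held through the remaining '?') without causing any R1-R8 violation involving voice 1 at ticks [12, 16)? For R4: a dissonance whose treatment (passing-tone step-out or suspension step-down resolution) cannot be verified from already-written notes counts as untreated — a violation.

A2: violates R1,R7
B2: violates R4,R7
C3: legal
D3: violates R4,R7
E3: violates R2
F3: legal
G3: violates R4
A3: violates R1

{C3, F3}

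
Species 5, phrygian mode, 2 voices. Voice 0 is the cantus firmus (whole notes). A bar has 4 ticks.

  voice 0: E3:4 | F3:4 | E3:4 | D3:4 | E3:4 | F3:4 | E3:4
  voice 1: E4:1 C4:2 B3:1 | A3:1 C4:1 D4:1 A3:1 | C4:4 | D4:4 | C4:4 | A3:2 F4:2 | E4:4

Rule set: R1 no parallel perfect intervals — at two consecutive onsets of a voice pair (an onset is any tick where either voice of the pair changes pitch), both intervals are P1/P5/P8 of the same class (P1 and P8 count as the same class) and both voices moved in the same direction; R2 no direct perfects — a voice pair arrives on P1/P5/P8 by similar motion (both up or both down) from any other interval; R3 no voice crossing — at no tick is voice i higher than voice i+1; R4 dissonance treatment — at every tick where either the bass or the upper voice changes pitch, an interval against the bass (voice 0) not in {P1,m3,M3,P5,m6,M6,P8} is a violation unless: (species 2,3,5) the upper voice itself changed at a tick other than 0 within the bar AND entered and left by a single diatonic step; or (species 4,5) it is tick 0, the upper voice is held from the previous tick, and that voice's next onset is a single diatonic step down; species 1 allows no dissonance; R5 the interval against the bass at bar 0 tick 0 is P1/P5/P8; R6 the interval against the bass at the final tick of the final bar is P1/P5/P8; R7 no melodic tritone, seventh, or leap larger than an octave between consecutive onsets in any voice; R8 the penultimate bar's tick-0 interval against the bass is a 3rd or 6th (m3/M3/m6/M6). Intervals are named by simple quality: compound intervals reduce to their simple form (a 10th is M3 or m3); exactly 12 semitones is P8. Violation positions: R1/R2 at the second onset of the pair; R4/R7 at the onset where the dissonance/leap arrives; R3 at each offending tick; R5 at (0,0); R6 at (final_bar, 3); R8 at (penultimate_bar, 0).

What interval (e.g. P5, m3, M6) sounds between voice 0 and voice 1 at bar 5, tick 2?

P8

voice 0=F3 voice 1=F4 -> P8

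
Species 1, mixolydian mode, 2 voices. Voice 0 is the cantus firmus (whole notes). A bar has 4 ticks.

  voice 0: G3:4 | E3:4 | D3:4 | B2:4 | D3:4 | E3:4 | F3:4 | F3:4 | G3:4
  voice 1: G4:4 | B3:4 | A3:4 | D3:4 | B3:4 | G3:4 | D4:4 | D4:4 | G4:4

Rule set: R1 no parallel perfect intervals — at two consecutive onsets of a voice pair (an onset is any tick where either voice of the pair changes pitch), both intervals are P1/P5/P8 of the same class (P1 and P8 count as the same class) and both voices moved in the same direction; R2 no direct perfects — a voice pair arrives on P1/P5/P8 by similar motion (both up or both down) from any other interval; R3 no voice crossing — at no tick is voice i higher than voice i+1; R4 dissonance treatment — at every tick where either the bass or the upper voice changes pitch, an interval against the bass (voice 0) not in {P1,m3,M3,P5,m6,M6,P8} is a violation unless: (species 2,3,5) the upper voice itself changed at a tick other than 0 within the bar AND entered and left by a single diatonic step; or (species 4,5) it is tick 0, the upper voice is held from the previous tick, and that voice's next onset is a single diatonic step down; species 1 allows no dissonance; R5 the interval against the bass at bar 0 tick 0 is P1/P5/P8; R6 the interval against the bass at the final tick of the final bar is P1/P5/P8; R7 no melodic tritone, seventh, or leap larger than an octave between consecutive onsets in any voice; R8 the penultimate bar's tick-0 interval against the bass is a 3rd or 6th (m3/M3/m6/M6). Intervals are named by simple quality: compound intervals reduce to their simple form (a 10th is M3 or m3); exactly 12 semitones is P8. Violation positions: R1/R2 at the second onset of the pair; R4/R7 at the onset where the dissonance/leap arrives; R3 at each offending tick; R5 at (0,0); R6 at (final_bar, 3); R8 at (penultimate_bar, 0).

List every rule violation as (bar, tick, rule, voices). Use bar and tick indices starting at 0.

(1, 0, R2, (0, 1))
(2, 0, R1, (0, 1))
(8, 0, R2, (0, 1))

bar 0: v0=G3 v1=G4 downbeat P8
bar 1: v0=E3 v1=B3 downbeat P5
bar 2: v0=D3 v1=A3 downbeat P5
bar 3: v0=B2 v1=D3 downbeat m3
bar 4: v0=D3 v1=B3 downbeat M6
bar 5: v0=E3 v1=G3 downbeat m3
bar 6: v0=F3 v1=D4 downbeat M6
bar 7: v0=F3 v1=D4 downbeat M6
bar 8: v0=G3 v1=G4 downbeat P8
  -> R2 @ bar 1 tick 0 v(0, 1): G3/G4 P8 -> E3/B3 P5 similar
  -> R1 @ bar 2 tick 0 v(0, 1): E3/B3 P5 -> D3/A3 P5 similar
  -> R2 @ bar 8 tick 0 v(0, 1): F3/D4 M6 -> G3/G4 P8 similar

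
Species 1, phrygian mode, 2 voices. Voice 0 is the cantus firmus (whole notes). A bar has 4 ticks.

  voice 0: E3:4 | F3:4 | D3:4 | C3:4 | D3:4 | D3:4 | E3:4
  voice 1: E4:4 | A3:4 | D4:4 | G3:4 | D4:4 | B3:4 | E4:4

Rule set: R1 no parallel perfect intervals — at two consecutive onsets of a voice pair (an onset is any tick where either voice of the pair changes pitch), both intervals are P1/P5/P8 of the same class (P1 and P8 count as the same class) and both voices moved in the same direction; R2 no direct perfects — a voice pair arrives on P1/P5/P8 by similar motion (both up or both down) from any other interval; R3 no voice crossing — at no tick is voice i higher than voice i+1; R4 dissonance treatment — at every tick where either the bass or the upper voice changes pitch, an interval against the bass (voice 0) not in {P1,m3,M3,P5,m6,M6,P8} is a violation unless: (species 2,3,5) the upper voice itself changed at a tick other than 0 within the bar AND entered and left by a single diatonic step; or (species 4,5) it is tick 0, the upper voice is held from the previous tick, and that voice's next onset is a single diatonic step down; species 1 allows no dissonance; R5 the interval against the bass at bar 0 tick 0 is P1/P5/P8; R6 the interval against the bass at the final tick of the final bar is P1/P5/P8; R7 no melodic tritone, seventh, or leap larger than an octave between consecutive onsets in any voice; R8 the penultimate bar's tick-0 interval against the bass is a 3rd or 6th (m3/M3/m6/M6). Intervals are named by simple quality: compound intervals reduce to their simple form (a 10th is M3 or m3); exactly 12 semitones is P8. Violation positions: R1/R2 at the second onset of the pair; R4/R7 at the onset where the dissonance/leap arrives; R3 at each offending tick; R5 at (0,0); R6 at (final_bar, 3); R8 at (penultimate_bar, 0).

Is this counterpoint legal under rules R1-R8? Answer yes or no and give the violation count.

bar 0: v0=E3 v1=E4 (P8)
bar 1: v0=F3 v1=A3 (M3)
bar 2: v0=D3 v1=D4 (P8)
bar 3: v0=C3 v1=G3 (P5)
bar 4: v0=D3 v1=D4 (P8)
bar 5: v0=D3 v1=B3 (M6)
bar 6: v0=E3 v1=E4 (P8)
  R2 @ bar3.0: D3/D4 P8 -> C3/G3 P5 similar
  R2 @ bar4.0: C3/G3 P5 -> D3/D4 P8 similar
  R2 @ bar6.0: D3/B3 M6 -> E3/E4 P8 similar

No (3 violations)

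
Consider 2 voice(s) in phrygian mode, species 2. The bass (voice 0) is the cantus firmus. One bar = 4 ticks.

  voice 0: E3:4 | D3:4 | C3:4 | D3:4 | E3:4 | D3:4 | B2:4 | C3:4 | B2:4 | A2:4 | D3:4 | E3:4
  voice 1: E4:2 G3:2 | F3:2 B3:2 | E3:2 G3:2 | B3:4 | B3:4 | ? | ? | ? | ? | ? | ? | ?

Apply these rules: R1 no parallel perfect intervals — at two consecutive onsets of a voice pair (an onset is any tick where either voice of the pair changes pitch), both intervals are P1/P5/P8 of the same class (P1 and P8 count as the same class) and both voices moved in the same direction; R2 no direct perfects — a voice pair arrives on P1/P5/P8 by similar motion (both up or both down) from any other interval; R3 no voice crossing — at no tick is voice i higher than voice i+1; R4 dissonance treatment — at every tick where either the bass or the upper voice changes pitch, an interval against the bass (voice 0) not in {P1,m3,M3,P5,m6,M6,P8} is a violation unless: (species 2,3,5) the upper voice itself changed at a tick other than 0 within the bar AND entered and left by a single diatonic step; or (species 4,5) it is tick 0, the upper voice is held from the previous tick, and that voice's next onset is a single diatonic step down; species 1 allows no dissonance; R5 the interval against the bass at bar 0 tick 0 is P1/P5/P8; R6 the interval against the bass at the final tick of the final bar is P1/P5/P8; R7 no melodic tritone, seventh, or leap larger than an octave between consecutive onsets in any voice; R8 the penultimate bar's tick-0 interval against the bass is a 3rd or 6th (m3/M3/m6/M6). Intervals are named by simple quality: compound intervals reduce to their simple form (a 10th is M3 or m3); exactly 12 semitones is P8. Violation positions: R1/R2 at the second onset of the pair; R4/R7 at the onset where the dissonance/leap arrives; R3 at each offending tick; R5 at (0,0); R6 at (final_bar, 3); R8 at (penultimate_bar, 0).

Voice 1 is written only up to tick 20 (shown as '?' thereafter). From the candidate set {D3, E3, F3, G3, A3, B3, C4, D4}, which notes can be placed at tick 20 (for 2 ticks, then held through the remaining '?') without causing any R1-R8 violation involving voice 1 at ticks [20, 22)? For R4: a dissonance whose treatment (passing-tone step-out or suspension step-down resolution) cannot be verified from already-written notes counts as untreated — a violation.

{B3, D4}

D3: violates R2
E3: violates R4
F3: violates R7
G3: violates R4
A3: violates R1
B3: legal
C4: violates R4
D4: legal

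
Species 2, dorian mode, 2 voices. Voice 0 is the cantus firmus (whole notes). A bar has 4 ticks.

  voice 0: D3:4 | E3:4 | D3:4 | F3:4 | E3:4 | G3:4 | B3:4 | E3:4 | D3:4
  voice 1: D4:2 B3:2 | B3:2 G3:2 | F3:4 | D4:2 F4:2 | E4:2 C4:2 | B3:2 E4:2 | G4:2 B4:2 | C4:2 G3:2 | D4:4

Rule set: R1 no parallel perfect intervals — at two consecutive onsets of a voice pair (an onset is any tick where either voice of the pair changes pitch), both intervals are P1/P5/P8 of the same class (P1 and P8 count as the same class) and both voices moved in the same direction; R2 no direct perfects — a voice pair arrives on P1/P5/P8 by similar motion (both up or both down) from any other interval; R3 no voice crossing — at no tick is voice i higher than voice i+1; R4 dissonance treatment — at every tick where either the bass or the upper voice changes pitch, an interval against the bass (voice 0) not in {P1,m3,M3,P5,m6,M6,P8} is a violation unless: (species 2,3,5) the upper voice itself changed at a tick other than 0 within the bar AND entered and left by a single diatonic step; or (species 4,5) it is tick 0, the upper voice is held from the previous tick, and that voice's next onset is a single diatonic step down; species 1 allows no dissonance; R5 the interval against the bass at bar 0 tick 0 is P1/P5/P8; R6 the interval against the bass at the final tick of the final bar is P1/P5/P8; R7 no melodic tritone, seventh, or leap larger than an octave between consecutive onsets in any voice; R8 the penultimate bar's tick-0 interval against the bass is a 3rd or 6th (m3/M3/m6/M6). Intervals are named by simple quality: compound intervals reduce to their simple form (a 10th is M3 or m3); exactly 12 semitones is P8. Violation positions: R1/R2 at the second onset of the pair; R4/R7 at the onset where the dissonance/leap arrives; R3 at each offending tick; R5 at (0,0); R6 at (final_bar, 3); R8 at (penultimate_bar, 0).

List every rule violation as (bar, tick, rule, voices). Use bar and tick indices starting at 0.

(4, 0, R1, (0, 1))
(7, 0, R7, (1,))

bar 0: v0=D3 v1=D4 downbeat P8
bar 1: v0=E3 v1=B3 downbeat P5
bar 2: v0=D3 v1=F3 downbeat m3
bar 3: v0=F3 v1=D4 downbeat M6
bar 4: v0=E3 v1=E4 downbeat P8
bar 5: v0=G3 v1=B3 downbeat M3
bar 6: v0=B3 v1=G4 downbeat m6
bar 7: v0=E3 v1=C4 downbeat m6
bar 8: v0=D3 v1=D4 downbeat P8
  -> R1 @ bar 4 tick 0 v(0, 1): F3/F4 P8 -> E3/E4 P8 similar
  -> R7 @ bar 7 tick 0 v(1,): B4->C4 leap 11st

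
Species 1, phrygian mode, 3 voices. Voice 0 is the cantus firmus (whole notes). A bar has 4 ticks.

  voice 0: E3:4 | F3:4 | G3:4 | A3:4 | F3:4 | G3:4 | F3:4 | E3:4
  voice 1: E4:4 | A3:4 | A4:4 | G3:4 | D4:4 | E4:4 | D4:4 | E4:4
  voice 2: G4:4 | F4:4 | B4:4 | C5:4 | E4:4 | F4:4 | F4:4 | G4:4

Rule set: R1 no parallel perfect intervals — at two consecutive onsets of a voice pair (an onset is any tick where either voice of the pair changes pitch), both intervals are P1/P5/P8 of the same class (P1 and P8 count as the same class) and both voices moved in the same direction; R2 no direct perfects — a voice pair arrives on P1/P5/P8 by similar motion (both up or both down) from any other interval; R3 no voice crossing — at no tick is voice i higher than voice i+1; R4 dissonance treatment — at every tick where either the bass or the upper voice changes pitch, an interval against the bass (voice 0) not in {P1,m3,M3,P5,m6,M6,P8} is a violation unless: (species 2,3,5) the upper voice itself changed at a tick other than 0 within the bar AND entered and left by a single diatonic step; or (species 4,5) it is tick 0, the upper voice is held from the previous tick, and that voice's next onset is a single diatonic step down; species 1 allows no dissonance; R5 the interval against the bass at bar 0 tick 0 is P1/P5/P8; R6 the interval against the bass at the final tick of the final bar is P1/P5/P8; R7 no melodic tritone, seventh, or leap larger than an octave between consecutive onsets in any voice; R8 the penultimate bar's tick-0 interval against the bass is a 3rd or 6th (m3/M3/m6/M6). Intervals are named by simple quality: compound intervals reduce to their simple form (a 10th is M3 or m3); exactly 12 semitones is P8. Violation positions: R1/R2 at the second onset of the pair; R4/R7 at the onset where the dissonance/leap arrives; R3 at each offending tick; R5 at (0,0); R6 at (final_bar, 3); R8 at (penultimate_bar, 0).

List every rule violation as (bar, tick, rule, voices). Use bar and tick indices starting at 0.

bar 0: v0=E3 v1=E4 v2=G4 downbeat m3
bar 1: v0=F3 v1=A3 v2=F4 downbeat P8
bar 2: v0=G3 v1=A4 v2=B4 downbeat M3
bar 3: v0=A3 v1=G3 v2=C5 downbeat m3
bar 4: v0=F3 v1=D4 v2=E4 downbeat M7
bar 5: v0=G3 v1=E4 v2=F4 downbeat m7
bar 6: v0=F3 v1=D4 v2=F4 downbeat P8
bar 7: v0=E3 v1=E4 v2=G4 downbeat m3
  -> R5 @ bar 0 tick 0 v(0, 2): opens on m3
  -> R4 @ bar 2 tick 0 v(0, 1): G3/A4 M2 untreated
  -> R7 @ bar 2 tick 0 v(2,): F4->B4 leap 6st
  -> R3 @ bar 3 tick 0 v(0, 1): A3 above G3
  -> R4 @ bar 3 tick 0 v(0, 1): A3/G3 M2 untreated
  -> R7 @ bar 3 tick 0 v(1,): A4->G3 leap 14st
  -> R3 @ bar 3 tick 1 v(0, 1): A3 above G3
  -> R3 @ bar 3 tick 2 v(0, 1): A3 above G3
  -> R3 @ bar 3 tick 3 v(0, 1): A3 above G3
  -> R4 @ bar 4 tick 0 v(0, 2): F3/E4 M7 untreated
  -> R4 @ bar 5 tick 0 v(0, 2): G3/F4 m7 untreated
  -> R8 @ bar 6 tick 0 v(0, 2): penult P8 not 3rd/6th
  -> R6 @ bar 7 tick 3 v(0, 2): closes on m3

(0, 0, R5, (0, 2))
(2, 0, R4, (0, 1))
(2, 0, R7, (2,))
(3, 0, R3, (0, 1))
(3, 0, R4, (0, 1))
(3, 0, R7, (1,))
(3, 1, R3, (0, 1))
(3, 2, R3, (0, 1))
(3, 3, R3, (0, 1))
(4, 0, R4, (0, 2))
(5, 0, R4, (0, 2))
(6, 0, R8, (0, 2))
(7, 3, R6, (0, 2))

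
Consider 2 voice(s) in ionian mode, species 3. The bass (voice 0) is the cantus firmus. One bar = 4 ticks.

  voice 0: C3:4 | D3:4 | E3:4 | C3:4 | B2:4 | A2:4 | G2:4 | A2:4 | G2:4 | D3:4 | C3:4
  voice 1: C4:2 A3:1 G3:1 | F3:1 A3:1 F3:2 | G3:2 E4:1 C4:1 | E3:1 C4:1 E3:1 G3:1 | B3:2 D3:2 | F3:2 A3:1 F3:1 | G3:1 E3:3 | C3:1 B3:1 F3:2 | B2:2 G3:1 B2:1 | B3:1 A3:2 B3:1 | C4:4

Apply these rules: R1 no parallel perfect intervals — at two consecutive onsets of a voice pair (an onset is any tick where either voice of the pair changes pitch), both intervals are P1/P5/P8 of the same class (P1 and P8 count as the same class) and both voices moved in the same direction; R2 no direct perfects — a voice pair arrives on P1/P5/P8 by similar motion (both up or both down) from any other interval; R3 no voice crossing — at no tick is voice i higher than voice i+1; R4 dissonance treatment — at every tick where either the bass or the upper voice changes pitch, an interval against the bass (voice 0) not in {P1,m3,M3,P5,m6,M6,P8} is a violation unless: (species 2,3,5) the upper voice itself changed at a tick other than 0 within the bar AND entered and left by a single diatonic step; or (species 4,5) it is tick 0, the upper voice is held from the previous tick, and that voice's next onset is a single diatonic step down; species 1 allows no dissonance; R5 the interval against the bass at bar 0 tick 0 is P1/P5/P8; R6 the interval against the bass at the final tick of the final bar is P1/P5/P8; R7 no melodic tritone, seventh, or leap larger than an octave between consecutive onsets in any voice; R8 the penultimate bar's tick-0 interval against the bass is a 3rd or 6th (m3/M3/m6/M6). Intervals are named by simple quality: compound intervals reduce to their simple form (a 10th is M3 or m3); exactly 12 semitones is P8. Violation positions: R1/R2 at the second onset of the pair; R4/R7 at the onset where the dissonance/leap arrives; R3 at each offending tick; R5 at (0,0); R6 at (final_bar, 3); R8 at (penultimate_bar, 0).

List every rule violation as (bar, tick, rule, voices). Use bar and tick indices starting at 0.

bar 0: v0=C3 v1=C4 downbeat P8
bar 1: v0=D3 v1=F3 downbeat m3
bar 2: v0=E3 v1=G3 downbeat m3
bar 3: v0=C3 v1=E3 downbeat M3
bar 4: v0=B2 v1=B3 downbeat P8
bar 5: v0=A2 v1=F3 downbeat m6
bar 6: v0=G2 v1=G3 downbeat P8
bar 7: v0=A2 v1=C3 downbeat m3
bar 8: v0=G2 v1=B2 downbeat M3
bar 9: v0=D3 v1=B3 downbeat M6
bar 10: v0=C3 v1=C4 downbeat P8
  -> R4 @ bar 7 tick 1 v(0, 1): A2/B3 M2 untreated
  -> R7 @ bar 7 tick 1 v(1,): C3->B3 leap 11st
  -> R7 @ bar 7 tick 2 v(1,): B3->F3 leap 6st
  -> R7 @ bar 8 tick 0 v(1,): F3->B2 leap 6st

(7, 1, R4, (0, 1))
(7, 1, R7, (1,))
(7, 2, R7, (1,))
(8, 0, R7, (1,))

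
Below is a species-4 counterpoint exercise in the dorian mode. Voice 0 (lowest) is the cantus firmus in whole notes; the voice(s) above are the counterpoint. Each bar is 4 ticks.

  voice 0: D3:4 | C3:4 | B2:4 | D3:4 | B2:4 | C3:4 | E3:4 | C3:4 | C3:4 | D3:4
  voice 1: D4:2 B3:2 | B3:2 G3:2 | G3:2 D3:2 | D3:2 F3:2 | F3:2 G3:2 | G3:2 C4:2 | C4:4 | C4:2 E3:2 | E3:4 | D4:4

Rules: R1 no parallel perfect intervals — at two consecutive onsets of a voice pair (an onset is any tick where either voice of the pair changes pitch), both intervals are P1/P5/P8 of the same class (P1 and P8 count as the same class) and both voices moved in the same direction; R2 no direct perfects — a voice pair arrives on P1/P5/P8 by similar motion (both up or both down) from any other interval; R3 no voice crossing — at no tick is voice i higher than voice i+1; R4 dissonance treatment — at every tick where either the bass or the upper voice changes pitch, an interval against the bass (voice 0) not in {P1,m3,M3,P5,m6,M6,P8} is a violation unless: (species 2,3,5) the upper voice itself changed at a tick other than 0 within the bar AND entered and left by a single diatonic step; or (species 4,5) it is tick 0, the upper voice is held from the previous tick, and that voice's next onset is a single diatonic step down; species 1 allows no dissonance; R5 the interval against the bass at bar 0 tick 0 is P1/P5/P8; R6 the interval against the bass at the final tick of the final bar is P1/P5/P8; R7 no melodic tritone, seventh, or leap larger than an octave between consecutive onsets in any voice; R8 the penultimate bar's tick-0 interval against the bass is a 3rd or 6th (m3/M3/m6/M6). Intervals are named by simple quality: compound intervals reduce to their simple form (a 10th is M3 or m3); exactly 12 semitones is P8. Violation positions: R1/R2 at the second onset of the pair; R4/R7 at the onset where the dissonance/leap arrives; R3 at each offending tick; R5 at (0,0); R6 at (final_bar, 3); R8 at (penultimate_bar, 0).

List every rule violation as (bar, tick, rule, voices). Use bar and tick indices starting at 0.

(1, 0, R4, (0, 1))
(4, 0, R4, (0, 1))
(9, 0, R2, (0, 1))
(9, 0, R7, (1,))

bar 0: v0=D3 v1=D4 downbeat P8
bar 1: v0=C3 v1=B3 downbeat M7
bar 2: v0=B2 v1=G3 downbeat m6
bar 3: v0=D3 v1=D3 downbeat P1
bar 4: v0=B2 v1=F3 downbeat TT
bar 5: v0=C3 v1=G3 downbeat P5
bar 6: v0=E3 v1=C4 downbeat m6
bar 7: v0=C3 v1=C4 downbeat P8
bar 8: v0=C3 v1=E3 downbeat M3
bar 9: v0=D3 v1=D4 downbeat P8
  -> R4 @ bar 1 tick 0 v(0, 1): C3/B3 M7 untreated
  -> R4 @ bar 4 tick 0 v(0, 1): B2/F3 TT untreated
  -> R2 @ bar 9 tick 0 v(0, 1): C3/E3 M3 -> D3/D4 P8 similar
  -> R7 @ bar 9 tick 0 v(1,): E3->D4 leap 10st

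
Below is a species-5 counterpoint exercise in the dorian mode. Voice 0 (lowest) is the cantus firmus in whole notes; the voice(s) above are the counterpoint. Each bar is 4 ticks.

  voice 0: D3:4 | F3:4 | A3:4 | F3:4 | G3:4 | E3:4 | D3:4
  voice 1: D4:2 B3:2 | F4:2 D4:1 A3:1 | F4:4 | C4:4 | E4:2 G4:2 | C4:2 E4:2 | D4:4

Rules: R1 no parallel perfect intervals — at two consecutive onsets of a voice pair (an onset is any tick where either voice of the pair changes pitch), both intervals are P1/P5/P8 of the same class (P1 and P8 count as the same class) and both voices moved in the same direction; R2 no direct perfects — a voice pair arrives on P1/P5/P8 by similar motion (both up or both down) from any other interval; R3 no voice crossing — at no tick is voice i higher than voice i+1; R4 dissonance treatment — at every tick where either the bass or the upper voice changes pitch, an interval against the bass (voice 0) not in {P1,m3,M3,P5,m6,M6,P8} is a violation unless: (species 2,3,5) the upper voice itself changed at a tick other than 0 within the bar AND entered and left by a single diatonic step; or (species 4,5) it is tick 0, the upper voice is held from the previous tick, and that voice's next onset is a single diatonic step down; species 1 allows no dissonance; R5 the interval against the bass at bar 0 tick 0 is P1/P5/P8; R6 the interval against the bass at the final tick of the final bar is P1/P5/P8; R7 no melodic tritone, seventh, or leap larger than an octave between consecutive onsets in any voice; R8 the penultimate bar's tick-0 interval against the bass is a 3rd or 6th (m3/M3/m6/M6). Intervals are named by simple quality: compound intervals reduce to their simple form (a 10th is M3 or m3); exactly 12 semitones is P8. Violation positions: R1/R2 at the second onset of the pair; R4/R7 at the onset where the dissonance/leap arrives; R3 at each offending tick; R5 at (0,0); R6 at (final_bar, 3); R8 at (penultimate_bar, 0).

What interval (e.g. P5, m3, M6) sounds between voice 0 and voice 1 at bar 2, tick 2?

m6

voice 0=A3 voice 1=F4 -> m6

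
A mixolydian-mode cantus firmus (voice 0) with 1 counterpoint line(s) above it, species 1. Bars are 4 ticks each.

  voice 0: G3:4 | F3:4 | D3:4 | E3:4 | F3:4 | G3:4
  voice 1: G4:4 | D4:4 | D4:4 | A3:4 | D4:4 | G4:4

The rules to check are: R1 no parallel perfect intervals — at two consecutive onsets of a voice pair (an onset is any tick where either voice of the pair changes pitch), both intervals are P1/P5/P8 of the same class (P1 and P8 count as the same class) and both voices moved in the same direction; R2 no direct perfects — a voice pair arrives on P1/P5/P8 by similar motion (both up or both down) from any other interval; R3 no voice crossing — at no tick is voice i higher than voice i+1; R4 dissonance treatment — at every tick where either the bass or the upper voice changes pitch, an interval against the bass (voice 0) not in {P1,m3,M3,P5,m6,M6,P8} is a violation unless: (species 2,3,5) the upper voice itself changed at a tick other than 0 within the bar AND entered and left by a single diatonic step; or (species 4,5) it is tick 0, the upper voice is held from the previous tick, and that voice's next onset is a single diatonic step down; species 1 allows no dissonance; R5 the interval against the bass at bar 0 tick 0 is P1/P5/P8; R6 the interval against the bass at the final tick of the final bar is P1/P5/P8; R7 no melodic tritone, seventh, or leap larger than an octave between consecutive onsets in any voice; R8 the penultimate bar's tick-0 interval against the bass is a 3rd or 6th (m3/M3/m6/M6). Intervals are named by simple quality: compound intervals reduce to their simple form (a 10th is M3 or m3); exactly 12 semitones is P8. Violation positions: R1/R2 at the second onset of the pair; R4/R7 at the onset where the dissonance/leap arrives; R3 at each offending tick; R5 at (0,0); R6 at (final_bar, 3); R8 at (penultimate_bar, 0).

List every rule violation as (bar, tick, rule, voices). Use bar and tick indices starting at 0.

(3, 0, R4, (0, 1))
(5, 0, R2, (0, 1))

bar 0: v0=G3 v1=G4 downbeat P8
bar 1: v0=F3 v1=D4 downbeat M6
bar 2: v0=D3 v1=D4 downbeat P8
bar 3: v0=E3 v1=A3 downbeat P4
bar 4: v0=F3 v1=D4 downbeat M6
bar 5: v0=G3 v1=G4 downbeat P8
  -> R4 @ bar 3 tick 0 v(0, 1): E3/A3 P4 untreated
  -> R2 @ bar 5 tick 0 v(0, 1): F3/D4 M6 -> G3/G4 P8 similar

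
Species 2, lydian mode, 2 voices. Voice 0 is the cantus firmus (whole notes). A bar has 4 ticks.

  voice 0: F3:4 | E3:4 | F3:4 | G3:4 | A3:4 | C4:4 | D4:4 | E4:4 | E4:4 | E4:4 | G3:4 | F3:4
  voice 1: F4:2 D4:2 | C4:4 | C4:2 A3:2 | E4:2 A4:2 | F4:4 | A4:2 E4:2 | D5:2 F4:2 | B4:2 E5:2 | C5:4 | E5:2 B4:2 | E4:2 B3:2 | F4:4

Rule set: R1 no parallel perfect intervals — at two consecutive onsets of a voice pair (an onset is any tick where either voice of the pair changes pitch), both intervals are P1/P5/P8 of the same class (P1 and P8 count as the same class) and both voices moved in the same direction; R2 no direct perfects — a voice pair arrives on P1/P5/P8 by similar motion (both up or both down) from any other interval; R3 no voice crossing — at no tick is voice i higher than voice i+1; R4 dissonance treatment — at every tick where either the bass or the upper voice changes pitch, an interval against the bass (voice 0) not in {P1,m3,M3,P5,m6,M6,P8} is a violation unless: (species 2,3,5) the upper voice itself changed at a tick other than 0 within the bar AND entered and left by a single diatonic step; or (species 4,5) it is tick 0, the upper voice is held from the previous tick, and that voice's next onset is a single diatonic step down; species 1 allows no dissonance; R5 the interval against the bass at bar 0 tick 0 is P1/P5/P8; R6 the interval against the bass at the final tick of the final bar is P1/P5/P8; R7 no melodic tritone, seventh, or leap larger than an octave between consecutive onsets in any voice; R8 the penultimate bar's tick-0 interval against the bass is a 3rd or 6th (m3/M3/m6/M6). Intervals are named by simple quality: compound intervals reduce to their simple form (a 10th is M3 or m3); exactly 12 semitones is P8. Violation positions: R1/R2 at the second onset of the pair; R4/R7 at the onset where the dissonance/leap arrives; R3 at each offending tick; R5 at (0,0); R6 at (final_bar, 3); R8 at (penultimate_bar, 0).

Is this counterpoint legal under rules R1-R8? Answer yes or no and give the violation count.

No (6 violations)

bar 0: v0=F3 v1=F4 (P8)
bar 1: v0=E3 v1=C4 (m6)
bar 2: v0=F3 v1=C4 (P5)
bar 3: v0=G3 v1=E4 (M6)
bar 4: v0=A3 v1=F4 (m6)
bar 5: v0=C4 v1=A4 (M6)
bar 6: v0=D4 v1=D5 (P8)
bar 7: v0=E4 v1=B4 (P5)
bar 8: v0=E4 v1=C5 (m6)
bar 9: v0=E4 v1=E5 (P8)
bar 10: v0=G3 v1=E4 (M6)
bar 11: v0=F3 v1=F4 (P8)
  R4 @ bar3.2: G3/A4 M2 untreated
  R2 @ bar6.0: C4/E4 M3 -> D4/D5 P8 similar
  R7 @ bar6.0: E4->D5 leap 10st
  R2 @ bar7.0: D4/F4 m3 -> E4/B4 P5 similar
  R7 @ bar7.0: F4->B4 leap 6st
  R7 @ bar11.0: B3->F4 leap 6st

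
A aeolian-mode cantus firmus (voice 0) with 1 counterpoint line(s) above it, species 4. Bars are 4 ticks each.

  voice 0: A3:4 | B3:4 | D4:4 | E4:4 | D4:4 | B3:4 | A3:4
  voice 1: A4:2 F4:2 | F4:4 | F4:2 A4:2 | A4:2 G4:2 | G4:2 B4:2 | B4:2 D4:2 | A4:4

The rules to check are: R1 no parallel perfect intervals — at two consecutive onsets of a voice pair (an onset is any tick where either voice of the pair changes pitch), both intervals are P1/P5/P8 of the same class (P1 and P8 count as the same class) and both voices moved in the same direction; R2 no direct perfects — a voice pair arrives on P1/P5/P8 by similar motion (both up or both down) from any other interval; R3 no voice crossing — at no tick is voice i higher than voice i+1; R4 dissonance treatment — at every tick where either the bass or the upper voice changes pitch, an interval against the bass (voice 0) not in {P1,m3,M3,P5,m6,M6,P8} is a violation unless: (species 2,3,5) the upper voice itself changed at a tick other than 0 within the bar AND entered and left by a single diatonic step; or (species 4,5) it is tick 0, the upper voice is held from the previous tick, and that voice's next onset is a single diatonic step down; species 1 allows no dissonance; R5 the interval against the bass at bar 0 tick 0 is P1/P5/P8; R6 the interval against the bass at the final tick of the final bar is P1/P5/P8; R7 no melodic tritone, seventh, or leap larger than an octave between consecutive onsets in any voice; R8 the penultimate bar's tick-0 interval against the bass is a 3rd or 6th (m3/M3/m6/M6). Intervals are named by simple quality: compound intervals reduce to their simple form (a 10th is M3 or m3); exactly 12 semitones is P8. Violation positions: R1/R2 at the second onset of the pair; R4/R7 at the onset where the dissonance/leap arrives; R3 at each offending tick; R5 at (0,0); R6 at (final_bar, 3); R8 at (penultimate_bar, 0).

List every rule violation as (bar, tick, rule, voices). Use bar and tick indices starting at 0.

(1, 0, R4, (0, 1))
(4, 0, R4, (0, 1))
(5, 0, R8, (0, 1))

bar 0: v0=A3 v1=A4 downbeat P8
bar 1: v0=B3 v1=F4 downbeat TT
bar 2: v0=D4 v1=F4 downbeat m3
bar 3: v0=E4 v1=A4 downbeat P4
bar 4: v0=D4 v1=G4 downbeat P4
bar 5: v0=B3 v1=B4 downbeat P8
bar 6: v0=A3 v1=A4 downbeat P8
  -> R4 @ bar 1 tick 0 v(0, 1): B3/F4 TT untreated
  -> R4 @ bar 4 tick 0 v(0, 1): D4/G4 P4 untreated
  -> R8 @ bar 5 tick 0 v(0, 1): penult P8 not 3rd/6th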